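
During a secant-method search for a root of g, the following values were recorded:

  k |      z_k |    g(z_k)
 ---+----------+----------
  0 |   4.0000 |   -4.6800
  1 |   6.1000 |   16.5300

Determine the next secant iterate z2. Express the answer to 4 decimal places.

z2 = 6.1000 − 16.5300·(6.1000 − 4.0000) / (16.5300 − (-4.6800))
   = 6.1000 − (34.713000)/(21.210000) = 4.463366

4.4634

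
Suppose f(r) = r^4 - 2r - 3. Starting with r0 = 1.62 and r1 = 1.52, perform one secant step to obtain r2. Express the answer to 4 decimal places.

f(1.62) = 0.647475, f(1.52) = -0.702052
r2 = 1.520000 − (-0.702052)·(1.520000 − 1.620000) / (-0.702052 − 0.647475) = 1.520000 − (0.070205)/(-1.349527) = 1.572022

1.5720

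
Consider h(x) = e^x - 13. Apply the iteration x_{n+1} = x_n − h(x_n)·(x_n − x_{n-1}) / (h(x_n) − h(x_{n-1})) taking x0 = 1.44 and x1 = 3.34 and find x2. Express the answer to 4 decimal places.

h(1.44) = -8.779304, h(3.34) = 15.219127
x2 = 3.340000 − 15.219127·(3.340000 − 1.440000) / (15.219127 − (-8.779304)) = 3.340000 − (28.916341)/(23.998431) = 2.135074

2.1351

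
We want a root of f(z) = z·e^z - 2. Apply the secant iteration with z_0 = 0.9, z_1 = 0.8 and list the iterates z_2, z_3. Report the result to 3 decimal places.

f(0.9) = 0.21364, f(0.8) = -0.21957
z_2 = 0.80000 − (-0.21957)·(0.80000 − 0.90000) / (-0.21957 − 0.21364) = 0.80000 − (0.02196)/(-0.43321) = 0.85068
f(0.85068) = -0.00834
z_3 = 0.85068 − (-0.00834)·(0.85068 − 0.80000) / (-0.00834 − (-0.21957)) = 0.85068 − (-0.00042)/(0.21123) = 0.85268

0.851, 0.853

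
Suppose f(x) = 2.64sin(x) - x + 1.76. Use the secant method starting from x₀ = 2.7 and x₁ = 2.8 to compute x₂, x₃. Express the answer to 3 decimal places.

2.755, 2.755

f(2.7) = 0.18828, f(2.8) = -0.15563
x₂ = 2.80000 − (-0.15563)·(2.80000 − 2.70000) / (-0.15563 − 0.18828) = 2.80000 − (-0.01556)/(-0.34391) = 2.75475
f(2.75475) = 0.00124
x₃ = 2.75475 − 0.00124·(2.75475 − 2.80000) / (0.00124 − (-0.15563)) = 2.75475 − (-0.00006)/(0.15687) = 2.75511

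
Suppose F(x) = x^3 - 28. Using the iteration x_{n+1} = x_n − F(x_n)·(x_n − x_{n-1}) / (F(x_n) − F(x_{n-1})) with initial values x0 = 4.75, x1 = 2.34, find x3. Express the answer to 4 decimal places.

F(4.75) = 79.171875, F(2.34) = -15.187096
x2 = 2.340000 − (-15.187096)·(2.340000 − 4.750000) / (-15.187096 − 79.171875) = 2.340000 − (36.600901)/(-94.358971) = 2.727890
F(2.727890) = -7.700723
x3 = 2.727890 − (-7.700723)·(2.727890 − 2.340000) / (-7.700723 − (-15.187096)) = 2.727890 − (-2.987034)/(7.486373) = 3.126886

3.1269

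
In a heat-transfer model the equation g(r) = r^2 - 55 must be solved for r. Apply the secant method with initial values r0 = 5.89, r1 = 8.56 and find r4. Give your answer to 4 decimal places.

7.4163

g(5.89) = -20.307900, g(8.56) = 18.273600
r2 = 8.560000 − 18.273600·(8.560000 − 5.890000) / (18.273600 − (-20.307900)) = 8.560000 − (48.790512)/(38.581500) = 7.295391
g(7.295391) = -1.777270
r3 = 7.295391 − (-1.777270)·(7.295391 − 8.560000) / (-1.777270 − 18.273600) = 7.295391 − (2.247552)/(-20.050870) = 7.407483
g(7.407483) = -0.129188
r4 = 7.407483 − (-0.129188)·(7.407483 − 7.295391) / (-0.129188 − (-1.777270)) = 7.407483 − (-0.014481)/(1.648082) = 7.416270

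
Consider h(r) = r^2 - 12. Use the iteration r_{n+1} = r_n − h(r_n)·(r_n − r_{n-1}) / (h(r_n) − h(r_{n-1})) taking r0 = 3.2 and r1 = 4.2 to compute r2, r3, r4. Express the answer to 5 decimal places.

3.43784, 3.46157, 3.46411

h(3.2) = -1.7600000, h(4.2) = 5.6400000
r2 = 4.2000000 − 5.6400000·(4.2000000 − 3.2000000) / (5.6400000 − (-1.7600000)) = 4.2000000 − (5.6400000)/(7.4000000) = 3.4378378
h(3.4378378) = -0.1812710
r3 = 3.4378378 − (-0.1812710)·(3.4378378 − 4.2000000) / (-0.1812710 − 5.6400000) = 3.4378378 − (0.1381579)/(-5.8212710) = 3.4615711
h(3.4615711) = -0.0175253
r4 = 3.4615711 − (-0.0175253)·(3.4615711 − 3.4378378) / (-0.0175253 − (-0.1812710)) = 3.4615711 − (-0.0004159)/(0.1637457) = 3.4641112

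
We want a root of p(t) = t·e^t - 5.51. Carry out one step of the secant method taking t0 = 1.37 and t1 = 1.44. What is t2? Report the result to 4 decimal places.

p(1.37) = -0.118570, p(1.44) = 0.567802
t2 = 1.440000 − 0.567802·(1.440000 − 1.370000) / (0.567802 − (-0.118570)) = 1.440000 − (0.039746)/(0.686372) = 1.382092

1.3821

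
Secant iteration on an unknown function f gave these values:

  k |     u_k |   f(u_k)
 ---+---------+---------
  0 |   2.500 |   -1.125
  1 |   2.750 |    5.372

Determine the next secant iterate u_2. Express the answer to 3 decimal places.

2.543

u_2 = 2.750 − 5.372·(2.750 − 2.500) / (5.372 − (-1.125))
   = 2.750 − (1.34300)/(6.49700) = 2.54329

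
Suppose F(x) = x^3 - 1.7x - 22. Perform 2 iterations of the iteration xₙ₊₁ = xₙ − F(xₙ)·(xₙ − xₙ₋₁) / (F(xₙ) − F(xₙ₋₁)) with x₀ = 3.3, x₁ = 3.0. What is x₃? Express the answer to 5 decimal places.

3.00395

F(3.3) = 8.3270000, F(3.0) = -0.1000000
x₂ = 3.0000000 − (-0.1000000)·(3.0000000 − 3.3000000) / (-0.1000000 − 8.3270000) = 3.0000000 − (0.0300000)/(-8.4270000) = 3.0035600
F(3.0035600) = -0.0098183
x₃ = 3.0035600 − (-0.0098183)·(3.0035600 − 3.0000000) / (-0.0098183 − (-0.1000000)) = 3.0035600 − (-0.0000350)/(0.0901817) = 3.0039476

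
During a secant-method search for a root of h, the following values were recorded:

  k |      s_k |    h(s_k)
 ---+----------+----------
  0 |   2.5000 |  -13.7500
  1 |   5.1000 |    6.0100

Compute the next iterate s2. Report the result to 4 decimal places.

s2 = 5.1000 − 6.0100·(5.1000 − 2.5000) / (6.0100 − (-13.7500))
   = 5.1000 − (15.626000)/(19.760000) = 4.309211

4.3092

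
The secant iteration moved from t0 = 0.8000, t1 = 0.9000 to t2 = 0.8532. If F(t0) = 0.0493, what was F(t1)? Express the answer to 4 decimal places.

The secant line through (0.8000, 0.0493) and (0.9000, F(t1)) crosses zero at t2 = 0.8532.
So (0.8000, 0.0493), (0.9000, F(t1)), (0.8532, 0) are collinear:
F(t1) = 0.0493 · (0.9000 − 0.8532) / (0.8000 − 0.8532) = 0.0493 · (0.046800)/(-0.053200) = -0.043369

-0.0434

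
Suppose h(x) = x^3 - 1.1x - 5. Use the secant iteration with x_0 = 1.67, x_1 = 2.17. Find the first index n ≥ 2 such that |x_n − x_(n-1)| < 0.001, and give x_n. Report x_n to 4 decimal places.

n = 5, x_n = 1.9234

h(1.67) = -2.179537, h(2.17) = 2.831313
x_2 = 2.170000 − 2.831313·(0.500000)/(5.010850) = 1.887482;  |Δ| = 0.282518
h(1.887482) = -0.351911
x_3 = 1.887482 − (-0.351911)·(-0.282518)/(-3.183224) = 1.918715;  |Δ| = 0.031233
h(1.918715) = -0.046903
x_4 = 1.918715 − (-0.046903)·(0.031233)/(0.305008) = 1.923518;  |Δ| = 0.004803
h(1.923518) = 0.000992
x_5 = 1.923518 − 0.000992·(0.004803)/(0.047895) = 1.923418;  |Δ| = 0.000099
|x_5 − x_4| = 0.000099 < 0.001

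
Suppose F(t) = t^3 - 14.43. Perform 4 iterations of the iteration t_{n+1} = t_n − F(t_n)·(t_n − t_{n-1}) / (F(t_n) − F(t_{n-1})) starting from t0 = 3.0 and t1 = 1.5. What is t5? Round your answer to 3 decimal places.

F(3.0) = 12.57000, F(1.5) = -11.05500
t2 = 1.50000 − (-11.05500)·(1.50000 − 3.00000) / (-11.05500 − 12.57000) = 1.50000 − (16.58250)/(-23.62500) = 2.20190
F(2.20190) = -3.75432
t3 = 2.20190 − (-3.75432)·(2.20190 − 1.50000) / (-3.75432 − (-11.05500)) = 2.20190 − (-2.63517)/(7.30068) = 2.56285
F(2.56285) = 2.40339
t4 = 2.56285 − 2.40339·(2.56285 − 2.20190) / (2.40339 − (-3.75432)) = 2.56285 − (0.86750)/(6.15771) = 2.42197
F(2.42197) = -0.22281
t5 = 2.42197 − (-0.22281)·(2.42197 − 2.56285) / (-0.22281 − 2.40339) = 2.42197 − (0.03139)/(-2.62620) = 2.43393

2.434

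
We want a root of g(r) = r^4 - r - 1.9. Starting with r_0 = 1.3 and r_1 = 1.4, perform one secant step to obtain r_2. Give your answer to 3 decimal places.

1.339

g(1.3) = -0.34390, g(1.4) = 0.54160
r_2 = 1.40000 − 0.54160·(1.40000 − 1.30000) / (0.54160 − (-0.34390)) = 1.40000 − (0.05416)/(0.88550) = 1.33884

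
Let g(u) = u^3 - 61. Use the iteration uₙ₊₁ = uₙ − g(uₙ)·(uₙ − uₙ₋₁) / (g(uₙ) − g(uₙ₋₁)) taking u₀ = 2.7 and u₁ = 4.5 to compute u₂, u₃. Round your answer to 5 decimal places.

g(2.7) = -41.3170000, g(4.5) = 30.1250000
u₂ = 4.5000000 − 30.1250000·(4.5000000 − 2.7000000) / (30.1250000 − (-41.3170000)) = 4.5000000 − (54.2250000)/(71.4420000) = 3.7409927
g(3.7409927) = -8.6447087
u₃ = 3.7409927 − (-8.6447087)·(3.7409927 − 4.5000000) / (-8.6447087 − 30.1250000) = 3.7409927 − (6.5613971)/(-38.7697087) = 3.9102330

3.74099, 3.91023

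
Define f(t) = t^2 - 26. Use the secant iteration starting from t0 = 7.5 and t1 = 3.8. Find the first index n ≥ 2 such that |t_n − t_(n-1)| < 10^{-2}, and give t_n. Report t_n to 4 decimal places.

f(7.5) = 30.250000, f(3.8) = -11.560000
t2 = 3.800000 − (-11.560000)·(-3.700000)/(-41.810000) = 4.823009;  |Δ| = 1.023009
f(4.823009) = -2.738586
t3 = 4.823009 − (-2.738586)·(1.023009)/(8.821414) = 5.140599;  |Δ| = 0.317590
f(5.140599) = 0.425762
t4 = 5.140599 − 0.425762·(0.317590)/(3.164347) = 5.097868;  |Δ| = 0.042732
f(5.097868) = -0.011745
t5 = 5.097868 − (-0.011745)·(-0.042732)/(-0.437507) = 5.099015;  |Δ| = 0.001147
|t5 − t4| = 0.001147 < 10^{-2}

n = 5, t_n = 5.0990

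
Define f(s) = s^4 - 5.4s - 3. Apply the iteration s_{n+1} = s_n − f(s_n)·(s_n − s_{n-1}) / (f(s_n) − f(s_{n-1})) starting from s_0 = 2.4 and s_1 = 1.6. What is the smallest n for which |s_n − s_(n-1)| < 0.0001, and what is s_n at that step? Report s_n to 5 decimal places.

f(2.4) = 17.2176000, f(1.6) = -5.0864000
s_2 = 1.6000000 − (-5.0864000)·(-0.8000000)/(-22.3040000) = 1.7824390;  |Δ| = 0.1824390
f(1.7824390) = -2.5312770
s_3 = 1.7824390 − (-2.5312770)·(0.1824390)/(2.5551230) = 1.9631754;  |Δ| = 0.1807364
f(1.9631754) = 1.2526136
s_4 = 1.9631754 − 1.2526136·(0.1807364)/(3.7838906) = 1.9033447;  |Δ| = 0.0598307
f(1.9033447) = -0.1539535
s_5 = 1.9033447 − (-0.1539535)·(-0.0598307)/(-1.4065671) = 1.9098934;  |Δ| = 0.0065487
f(1.9098934) = -0.0077621
s_6 = 1.9098934 − (-0.0077621)·(0.0065487)/(0.1461914) = 1.9102411;  |Δ| = 0.0003477
f(1.9102411) = 0.0000524
s_7 = 1.9102411 − 0.0000524·(0.0003477)/(0.0078145) = 1.9102388;  |Δ| = 0.0000023
|s_7 − s_6| = 0.0000023 < 0.0001

n = 7, s_n = 1.91024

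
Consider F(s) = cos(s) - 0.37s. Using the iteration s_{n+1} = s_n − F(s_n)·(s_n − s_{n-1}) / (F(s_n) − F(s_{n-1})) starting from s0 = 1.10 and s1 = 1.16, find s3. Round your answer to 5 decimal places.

F(1.10) = 0.0465961, F(1.16) = -0.0298605
s2 = 1.1600000 − (-0.0298605)·(1.1600000 − 1.1000000) / (-0.0298605 − 0.0465961) = 1.1600000 − (-0.0017916)/(-0.0764566) = 1.1365667
F(1.1365667) = 0.0001819
s3 = 1.1365667 − 0.0001819·(1.1365667 − 1.1600000) / (0.0001819 − (-0.0298605)) = 1.1365667 − (-0.0000043)/(0.0300424) = 1.1367086

1.13671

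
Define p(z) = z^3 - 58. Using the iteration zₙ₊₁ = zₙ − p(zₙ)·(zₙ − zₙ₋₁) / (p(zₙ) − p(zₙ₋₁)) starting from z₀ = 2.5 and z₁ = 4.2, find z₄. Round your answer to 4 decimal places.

3.8713

p(2.5) = -42.375000, p(4.2) = 16.088000
z₂ = 4.200000 − 16.088000·(4.200000 − 2.500000) / (16.088000 − (-42.375000)) = 4.200000 − (27.349600)/(58.463000) = 3.732190
p(3.732190) = -6.013439
z₃ = 3.732190 − (-6.013439)·(3.732190 − 4.200000) / (-6.013439 − 16.088000) = 3.732190 − (2.813149)/(-22.101439) = 3.859473
p(3.859473) = -0.511092
z₄ = 3.859473 − (-0.511092)·(3.859473 − 3.732190) / (-0.511092 − (-6.013439)) = 3.859473 − (-0.065054)/(5.502347) = 3.871296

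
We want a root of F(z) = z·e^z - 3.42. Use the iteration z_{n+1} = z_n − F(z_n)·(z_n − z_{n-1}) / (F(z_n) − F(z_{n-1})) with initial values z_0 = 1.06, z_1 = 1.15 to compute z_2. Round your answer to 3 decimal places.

1.117

F(1.06) = -0.36045, F(1.15) = 0.21192
z_2 = 1.15000 − 0.21192·(1.15000 − 1.06000) / (0.21192 − (-0.36045)) = 1.15000 − (0.01907)/(0.57237) = 1.11668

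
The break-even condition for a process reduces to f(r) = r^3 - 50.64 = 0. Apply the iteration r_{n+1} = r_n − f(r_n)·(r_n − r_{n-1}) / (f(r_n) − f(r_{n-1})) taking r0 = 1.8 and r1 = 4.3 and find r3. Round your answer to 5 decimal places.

f(1.8) = -44.8080000, f(4.3) = 28.8670000
r2 = 4.3000000 − 28.8670000·(4.3000000 − 1.8000000) / (28.8670000 − (-44.8080000)) = 4.3000000 − (72.1675000)/(73.6750000) = 3.3204615
f(3.3204615) = -14.0303698
r3 = 3.3204615 − (-14.0303698)·(3.3204615 − 4.3000000) / (-14.0303698 − 28.8670000) = 3.3204615 − (13.7432876)/(-42.8973698) = 3.6408375

3.64084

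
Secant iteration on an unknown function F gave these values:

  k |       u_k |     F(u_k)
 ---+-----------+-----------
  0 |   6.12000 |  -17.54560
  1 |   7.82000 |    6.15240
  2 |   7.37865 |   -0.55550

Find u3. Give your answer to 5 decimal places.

u3 = 7.37865 − (-0.55550)·(7.37865 − 7.82000) / (-0.55550 − 6.15240)
   = 7.37865 − (0.2451699)/(-6.7079000) = 7.4151994

7.41520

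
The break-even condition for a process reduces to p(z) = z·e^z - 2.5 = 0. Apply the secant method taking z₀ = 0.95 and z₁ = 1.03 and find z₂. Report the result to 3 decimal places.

p(0.95) = -0.04358, p(1.03) = 0.38510
z₂ = 1.03000 − 0.38510·(1.03000 − 0.95000) / (0.38510 − (-0.04358)) = 1.03000 − (0.03081)/(0.42867) = 0.95813

0.958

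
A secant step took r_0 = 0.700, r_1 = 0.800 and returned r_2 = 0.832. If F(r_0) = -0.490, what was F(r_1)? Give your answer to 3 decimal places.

-0.119

The secant line through (0.700, -0.490) and (0.800, F(r_1)) crosses zero at r_2 = 0.832.
So (0.700, -0.490), (0.800, F(r_1)), (0.832, 0) are collinear:
F(r_1) = -0.490 · (0.800 − 0.832) / (0.700 − 0.832) = -0.490 · (-0.03200)/(-0.13200) = -0.11879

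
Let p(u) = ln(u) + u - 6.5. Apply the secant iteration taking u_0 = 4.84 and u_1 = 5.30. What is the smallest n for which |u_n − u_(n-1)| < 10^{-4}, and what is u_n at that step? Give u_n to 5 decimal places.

n = 4, u_n = 4.90894

p(4.84) = -0.0830853, p(5.30) = 0.4677068
u_2 = 5.3000000 − 0.4677068·(0.4600000)/(0.5507921) = 4.9093896;  |Δ| = 0.3906104
p(4.9093896) = 0.0005392
u_3 = 4.9093896 − 0.0005392·(-0.3906104)/(-0.4671676) = 4.9089387;  |Δ| = 0.0004508
p(4.9089387) = -0.0000035
u_4 = 4.9089387 − (-0.0000035)·(-0.0004508)/(-0.0005427) = 4.9089416;  |Δ| = 0.0000029
|u_4 − u_3| = 0.0000029 < 10^{-4}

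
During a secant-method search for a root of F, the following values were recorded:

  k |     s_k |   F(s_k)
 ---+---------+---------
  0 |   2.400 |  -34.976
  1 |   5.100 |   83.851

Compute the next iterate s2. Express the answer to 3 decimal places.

s2 = 5.100 − 83.851·(5.100 − 2.400) / (83.851 − (-34.976))
   = 5.100 − (226.39770)/(118.82700) = 3.19473

3.195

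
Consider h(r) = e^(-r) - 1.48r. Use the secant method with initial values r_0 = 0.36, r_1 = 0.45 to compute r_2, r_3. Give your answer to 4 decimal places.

h(0.36) = 0.164876, h(0.45) = -0.028372
r_2 = 0.450000 − (-0.028372)·(0.450000 − 0.360000) / (-0.028372 − 0.164876) = 0.450000 − (-0.002553)/(-0.193248) = 0.436787
h(0.436787) = -0.000335
r_3 = 0.436787 − (-0.000335)·(0.436787 − 0.450000) / (-0.000335 − (-0.028372)) = 0.436787 − (0.000004)/(0.028037) = 0.436629

0.4368, 0.4366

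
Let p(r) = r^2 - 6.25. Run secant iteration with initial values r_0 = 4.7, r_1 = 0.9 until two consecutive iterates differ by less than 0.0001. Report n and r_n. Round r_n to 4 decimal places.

p(4.7) = 15.840000, p(0.9) = -5.440000
r_2 = 0.900000 − (-5.440000)·(-3.800000)/(-21.280000) = 1.871429;  |Δ| = 0.971429
p(1.871429) = -2.747755
r_3 = 1.871429 − (-2.747755)·(0.971429)/(2.692245) = 2.862887;  |Δ| = 0.991458
p(2.862887) = 1.946120
r_4 = 2.862887 − 1.946120·(0.991458)/(4.693875) = 2.451820;  |Δ| = 0.411067
p(2.451820) = -0.238580
r_5 = 2.451820 − (-0.238580)·(-0.411067)/(-2.184699) = 2.496710;  |Δ| = 0.044890
p(2.496710) = -0.016438
r_6 = 2.496710 − (-0.016438)·(0.044890)/(0.222142) = 2.500032;  |Δ| = 0.003322
p(2.500032) = 0.000160
r_7 = 2.500032 − 0.000160·(0.003322)/(0.016598) = 2.500000;  |Δ| = 0.000032
|r_7 − r_6| = 0.000032 < 0.0001

n = 7, r_n = 2.5000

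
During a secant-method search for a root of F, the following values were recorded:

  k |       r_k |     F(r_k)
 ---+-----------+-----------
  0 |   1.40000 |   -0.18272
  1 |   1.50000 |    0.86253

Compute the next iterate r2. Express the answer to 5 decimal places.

r2 = 1.50000 − 0.86253·(1.50000 − 1.40000) / (0.86253 − (-0.18272))
   = 1.50000 − (0.0862530)/(1.0452500) = 1.4174810

1.41748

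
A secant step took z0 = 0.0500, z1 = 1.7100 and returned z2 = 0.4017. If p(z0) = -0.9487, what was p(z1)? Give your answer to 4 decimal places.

3.5291

The secant line through (0.0500, -0.9487) and (1.7100, p(z1)) crosses zero at z2 = 0.4017.
So (0.0500, -0.9487), (1.7100, p(z1)), (0.4017, 0) are collinear:
p(z1) = -0.9487 · (1.7100 − 0.4017) / (0.0500 − 0.4017) = -0.9487 · (1.308300)/(-0.351700) = 3.529099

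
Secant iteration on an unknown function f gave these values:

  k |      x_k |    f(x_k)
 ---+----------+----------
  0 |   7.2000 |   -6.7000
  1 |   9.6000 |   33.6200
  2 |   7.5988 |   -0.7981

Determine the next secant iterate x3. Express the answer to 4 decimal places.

7.6452

x3 = 7.5988 − (-0.7981)·(7.5988 − 9.6000) / (-0.7981 − 33.6200)
   = 7.5988 − (1.597158)/(-34.418100) = 7.645205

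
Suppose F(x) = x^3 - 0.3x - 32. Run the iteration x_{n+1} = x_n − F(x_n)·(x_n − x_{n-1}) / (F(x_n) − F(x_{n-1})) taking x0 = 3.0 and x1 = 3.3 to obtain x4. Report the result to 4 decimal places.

3.2063

F(3.0) = -5.900000, F(3.3) = 2.947000
x2 = 3.300000 − 2.947000·(3.300000 − 3.000000) / (2.947000 − (-5.900000)) = 3.300000 − (0.884100)/(8.847000) = 3.200068
F(3.200068) = -0.189937
x3 = 3.200068 − (-0.189937)·(3.200068 − 3.300000) / (-0.189937 − 2.947000) = 3.200068 − (0.018981)/(-3.136937) = 3.206119
F(3.206119) = -0.005514
x4 = 3.206119 − (-0.005514)·(3.206119 − 3.200068) / (-0.005514 − (-0.189937)) = 3.206119 − (-0.000033)/(0.184423) = 3.206299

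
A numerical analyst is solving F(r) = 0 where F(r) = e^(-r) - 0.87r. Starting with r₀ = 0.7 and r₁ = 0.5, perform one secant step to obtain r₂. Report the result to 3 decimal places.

0.621

F(0.7) = -0.11241, F(0.5) = 0.17153
r₂ = 0.50000 − 0.17153·(0.50000 − 0.70000) / (0.17153 − (-0.11241)) = 0.50000 − (-0.03431)/(0.28395) = 0.62082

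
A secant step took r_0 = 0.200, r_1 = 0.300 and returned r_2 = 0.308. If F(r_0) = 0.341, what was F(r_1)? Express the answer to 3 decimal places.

0.025

The secant line through (0.200, 0.341) and (0.300, F(r_1)) crosses zero at r_2 = 0.308.
So (0.200, 0.341), (0.300, F(r_1)), (0.308, 0) are collinear:
F(r_1) = 0.341 · (0.300 − 0.308) / (0.200 − 0.308) = 0.341 · (-0.00800)/(-0.10800) = 0.02526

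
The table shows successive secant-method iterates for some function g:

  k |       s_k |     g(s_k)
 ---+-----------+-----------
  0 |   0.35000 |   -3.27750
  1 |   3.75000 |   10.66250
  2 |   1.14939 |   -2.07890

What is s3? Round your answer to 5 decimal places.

s3 = 1.14939 − (-2.07890)·(1.14939 − 3.75000) / (-2.07890 − 10.66250)
   = 1.14939 − (5.4064081)/(-12.7414000) = 1.5737082

1.57371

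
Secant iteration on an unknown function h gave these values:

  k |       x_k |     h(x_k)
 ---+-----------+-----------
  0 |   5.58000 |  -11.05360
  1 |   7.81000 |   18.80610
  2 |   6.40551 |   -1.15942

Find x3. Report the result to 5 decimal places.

6.48707

x3 = 6.40551 − (-1.15942)·(6.40551 − 7.81000) / (-1.15942 − 18.80610)
   = 6.40551 − (1.6283938)/(-19.9655200) = 6.4870703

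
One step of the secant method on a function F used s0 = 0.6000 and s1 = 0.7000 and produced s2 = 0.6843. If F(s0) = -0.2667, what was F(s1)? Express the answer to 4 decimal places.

0.0497

The secant line through (0.6000, -0.2667) and (0.7000, F(s1)) crosses zero at s2 = 0.6843.
So (0.6000, -0.2667), (0.7000, F(s1)), (0.6843, 0) are collinear:
F(s1) = -0.2667 · (0.7000 − 0.6843) / (0.6000 − 0.6843) = -0.2667 · (0.015700)/(-0.084300) = 0.049670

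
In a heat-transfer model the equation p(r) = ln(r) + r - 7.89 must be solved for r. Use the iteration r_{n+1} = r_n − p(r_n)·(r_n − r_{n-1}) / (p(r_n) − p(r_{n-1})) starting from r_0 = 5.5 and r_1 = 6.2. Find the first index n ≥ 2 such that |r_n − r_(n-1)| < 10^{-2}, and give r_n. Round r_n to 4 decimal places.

n = 3, r_n = 6.0843

p(5.5) = -0.685252, p(6.2) = 0.134549
r_2 = 6.200000 − 0.134549·(0.700000)/(0.819801) = 6.085113;  |Δ| = 0.114887
p(6.085113) = 0.000958
r_3 = 6.085113 − 0.000958·(-0.114887)/(-0.133591) = 6.084289;  |Δ| = 0.000824
|r_3 − r_2| = 0.000824 < 10^{-2}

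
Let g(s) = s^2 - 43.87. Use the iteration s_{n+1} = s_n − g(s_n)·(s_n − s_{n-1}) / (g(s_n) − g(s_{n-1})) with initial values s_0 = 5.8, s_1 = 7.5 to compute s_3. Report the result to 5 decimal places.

g(5.8) = -10.2300000, g(7.5) = 12.3800000
s_2 = 7.5000000 − 12.3800000·(7.5000000 − 5.8000000) / (12.3800000 − (-10.2300000)) = 7.5000000 − (21.0460000)/(22.6100000) = 6.5691729
g(6.5691729) = -0.7159670
s_3 = 6.5691729 − (-0.7159670)·(6.5691729 − 7.5000000) / (-0.7159670 − 12.3800000) = 6.5691729 − (0.6664414)/(-13.0959670) = 6.6200620

6.62006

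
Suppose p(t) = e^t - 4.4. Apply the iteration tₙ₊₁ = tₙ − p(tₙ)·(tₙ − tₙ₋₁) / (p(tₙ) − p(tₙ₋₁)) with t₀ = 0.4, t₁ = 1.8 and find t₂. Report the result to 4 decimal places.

p(0.4) = -2.908175, p(1.8) = 1.649647
t₂ = 1.800000 − 1.649647·(1.800000 − 0.400000) / (1.649647 − (-2.908175)) = 1.800000 − (2.309506)/(4.557823) = 1.293287

1.2933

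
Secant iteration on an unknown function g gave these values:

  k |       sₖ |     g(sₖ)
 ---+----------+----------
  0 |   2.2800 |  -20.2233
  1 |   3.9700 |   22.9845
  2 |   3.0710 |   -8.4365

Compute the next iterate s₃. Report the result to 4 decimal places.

s₃ = 3.0710 − (-8.4365)·(3.0710 − 3.9700) / (-8.4365 − 22.9845)
   = 3.0710 − (7.584414)/(-31.421000) = 3.312380

3.3124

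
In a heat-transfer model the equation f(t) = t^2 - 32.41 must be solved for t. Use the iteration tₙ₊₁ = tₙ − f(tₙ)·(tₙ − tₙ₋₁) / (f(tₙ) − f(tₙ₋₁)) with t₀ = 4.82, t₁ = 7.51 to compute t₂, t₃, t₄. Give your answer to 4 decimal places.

5.5643, 5.6751, 5.6932

f(4.82) = -9.177600, f(7.51) = 23.990100
t₂ = 7.510000 − 23.990100·(7.510000 − 4.820000) / (23.990100 − (-9.177600)) = 7.510000 − (64.533369)/(33.167700) = 5.564331
f(5.564331) = -1.448222
t₃ = 5.564331 − (-1.448222)·(5.564331 − 7.510000) / (-1.448222 − 23.990100) = 5.564331 − (2.817760)/(-25.438322) = 5.675099
f(5.675099) = -0.203249
t₄ = 5.675099 − (-0.203249)·(5.675099 − 5.564331) / (-0.203249 − (-1.448222)) = 5.675099 − (-0.022514)/(1.244973) = 5.693183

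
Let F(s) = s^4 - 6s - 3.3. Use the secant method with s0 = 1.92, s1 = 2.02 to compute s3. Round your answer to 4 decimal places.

1.9723

F(1.92) = -1.230455, F(2.02) = 1.229664
s2 = 2.020000 − 1.229664·(2.020000 − 1.920000) / (1.229664 − (-1.230455)) = 2.020000 − (0.122966)/(2.460119) = 1.970016
F(1.970016) = -0.058220
s3 = 1.970016 − (-0.058220)·(1.970016 − 2.020000) / (-0.058220 − 1.229664) = 1.970016 − (0.002910)/(-1.287884) = 1.972276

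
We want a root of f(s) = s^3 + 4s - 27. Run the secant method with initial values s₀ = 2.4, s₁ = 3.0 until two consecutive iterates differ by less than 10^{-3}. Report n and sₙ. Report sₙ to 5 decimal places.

n = 5, sₙ = 2.55927

f(2.4) = -3.5760000, f(3.0) = 12.0000000
s₂ = 3.0000000 − 12.0000000·(0.6000000)/(15.5760000) = 2.5377504;  |Δ| = 0.4622496
f(2.5377504) = -0.5054368
s₃ = 2.5377504 − (-0.5054368)·(-0.4622496)/(-12.5054368) = 2.5564333;  |Δ| = 0.0186829
f(2.5564333) = -0.0670774
s₄ = 2.5564333 − (-0.0670774)·(0.0186829)/(0.4383593) = 2.5592921;  |Δ| = 0.0028588
f(2.5592921) = 0.0004713
s₅ = 2.5592921 − 0.0004713·(0.0028588)/(0.0675488) = 2.5592722;  |Δ| = 0.0000199
|s₅ − s₄| = 0.0000199 < 10^{-3}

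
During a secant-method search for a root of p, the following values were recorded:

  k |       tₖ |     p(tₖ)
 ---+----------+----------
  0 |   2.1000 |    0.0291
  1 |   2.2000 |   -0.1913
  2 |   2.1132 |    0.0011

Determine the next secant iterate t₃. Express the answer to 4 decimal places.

t₃ = 2.1132 − 0.0011·(2.1132 − 2.2000) / (0.0011 − (-0.1913))
   = 2.1132 − (-0.000095)/(0.192400) = 2.113696

2.1137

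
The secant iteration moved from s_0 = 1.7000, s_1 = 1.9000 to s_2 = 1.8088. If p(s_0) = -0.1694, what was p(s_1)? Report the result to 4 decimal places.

0.1420

The secant line through (1.7000, -0.1694) and (1.9000, p(s_1)) crosses zero at s_2 = 1.8088.
So (1.7000, -0.1694), (1.9000, p(s_1)), (1.8088, 0) are collinear:
p(s_1) = -0.1694 · (1.9000 − 1.8088) / (1.7000 − 1.8088) = -0.1694 · (0.091200)/(-0.108800) = 0.141997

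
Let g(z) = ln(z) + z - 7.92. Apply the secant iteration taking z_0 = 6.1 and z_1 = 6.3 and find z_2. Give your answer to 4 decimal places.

6.1101

g(6.1) = -0.011711, g(6.3) = 0.220550
z_2 = 6.300000 − 0.220550·(6.300000 − 6.100000) / (0.220550 − (-0.011711)) = 6.300000 − (0.044110)/(0.232261) = 6.110085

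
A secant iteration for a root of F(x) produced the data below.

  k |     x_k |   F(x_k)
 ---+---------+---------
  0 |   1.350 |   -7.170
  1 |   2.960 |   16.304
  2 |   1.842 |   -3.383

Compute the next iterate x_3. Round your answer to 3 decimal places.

x_3 = 1.842 − (-3.383)·(1.842 − 2.960) / (-3.383 − 16.304)
   = 1.842 − (3.78219)/(-19.68700) = 2.03412

2.034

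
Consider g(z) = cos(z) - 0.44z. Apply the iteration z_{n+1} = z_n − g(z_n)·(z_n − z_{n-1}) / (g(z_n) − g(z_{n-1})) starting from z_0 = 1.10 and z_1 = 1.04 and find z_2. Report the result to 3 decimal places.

1.077

g(1.10) = -0.03040, g(1.04) = 0.04862
z_2 = 1.04000 − 0.04862·(1.04000 − 1.10000) / (0.04862 − (-0.03040)) = 1.04000 − (-0.00292)/(0.07902) = 1.07692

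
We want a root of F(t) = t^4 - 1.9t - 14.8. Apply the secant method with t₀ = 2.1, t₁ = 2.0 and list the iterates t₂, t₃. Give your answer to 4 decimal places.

F(2.1) = 0.658100, F(2.0) = -2.600000
t₂ = 2.000000 − (-2.600000)·(2.000000 − 2.100000) / (-2.600000 − 0.658100) = 2.000000 − (0.260000)/(-3.258100) = 2.079801
F(2.079801) = -0.041043
t₃ = 2.079801 − (-0.041043)·(2.079801 − 2.000000) / (-0.041043 − (-2.600000)) = 2.079801 − (-0.003275)/(2.558957) = 2.081081

2.0798, 2.0811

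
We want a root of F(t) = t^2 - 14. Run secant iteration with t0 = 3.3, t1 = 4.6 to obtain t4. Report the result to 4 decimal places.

3.7417

F(3.3) = -3.110000, F(4.6) = 7.160000
t2 = 4.600000 − 7.160000·(4.600000 − 3.300000) / (7.160000 − (-3.110000)) = 4.600000 − (9.308000)/(10.270000) = 3.693671
F(3.693671) = -0.356795
t3 = 3.693671 − (-0.356795)·(3.693671 − 4.600000) / (-0.356795 − 7.160000) = 3.693671 − (0.323374)/(-7.516795) = 3.736691
F(3.736691) = -0.037140
t4 = 3.736691 − (-0.037140)·(3.736691 − 3.693671) / (-0.037140 − (-0.356795)) = 3.736691 − (-0.001598)/(0.319656) = 3.741689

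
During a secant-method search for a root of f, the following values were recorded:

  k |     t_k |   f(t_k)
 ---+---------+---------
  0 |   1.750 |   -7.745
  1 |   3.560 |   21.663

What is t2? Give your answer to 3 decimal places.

t2 = 3.560 − 21.663·(3.560 − 1.750) / (21.663 − (-7.745))
   = 3.560 − (39.21003)/(29.40800) = 2.22669

2.227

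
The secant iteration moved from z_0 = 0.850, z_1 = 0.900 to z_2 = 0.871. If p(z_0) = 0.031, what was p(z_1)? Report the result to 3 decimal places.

-0.043

The secant line through (0.850, 0.031) and (0.900, p(z_1)) crosses zero at z_2 = 0.871.
So (0.850, 0.031), (0.900, p(z_1)), (0.871, 0) are collinear:
p(z_1) = 0.031 · (0.900 − 0.871) / (0.850 − 0.871) = 0.031 · (0.02900)/(-0.02100) = -0.04281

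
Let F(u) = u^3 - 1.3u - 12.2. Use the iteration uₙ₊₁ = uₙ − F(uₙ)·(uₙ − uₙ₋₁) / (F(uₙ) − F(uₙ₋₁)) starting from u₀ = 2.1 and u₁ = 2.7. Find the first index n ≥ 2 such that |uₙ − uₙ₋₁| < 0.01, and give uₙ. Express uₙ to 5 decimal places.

F(2.1) = -5.6690000, F(2.7) = 3.9730000
u₂ = 2.7000000 − 3.9730000·(0.6000000)/(9.6420000) = 2.4527691;  |Δ| = 0.2472309
F(2.4527691) = -0.6325533
u₃ = 2.4527691 − (-0.6325533)·(-0.2472309)/(-4.6055533) = 2.4867253;  |Δ| = 0.0339561
F(2.4867253) = -0.0553251
u₄ = 2.4867253 − (-0.0553251)·(0.0339561)/(0.5772282) = 2.4899798;  |Δ| = 0.0032546
|u₄ − u₃| = 0.0032546 < 0.01

n = 4, uₙ = 2.48998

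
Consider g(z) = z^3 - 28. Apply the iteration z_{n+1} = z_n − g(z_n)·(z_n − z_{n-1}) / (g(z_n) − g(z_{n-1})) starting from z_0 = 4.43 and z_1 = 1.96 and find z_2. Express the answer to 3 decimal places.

g(4.43) = 58.93831, g(1.96) = -20.47046
z_2 = 1.96000 − (-20.47046)·(1.96000 − 4.43000) / (-20.47046 − 58.93831) = 1.96000 − (50.56205)/(-79.40877) = 2.59673

2.597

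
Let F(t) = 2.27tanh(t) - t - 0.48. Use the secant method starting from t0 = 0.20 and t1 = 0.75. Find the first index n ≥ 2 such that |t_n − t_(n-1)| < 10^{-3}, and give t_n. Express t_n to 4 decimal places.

F(0.20) = -0.231958, F(0.75) = 0.211788
t2 = 0.750000 − 0.211788·(0.550000)/(0.443746) = 0.487500;  |Δ| = 0.262500
F(0.487500) = 0.059062
t3 = 0.487500 − 0.059062·(-0.262500)/(-0.152726) = 0.385987;  |Δ| = 0.101513
F(0.385987) = -0.030865
t4 = 0.385987 − (-0.030865)·(-0.101513)/(-0.089926) = 0.420828;  |Δ| = 0.034841
F(0.420828) = 0.001787
t5 = 0.420828 − 0.001787·(0.034841)/(0.032652) = 0.418921;  |Δ| = 0.001907
F(0.418921) = 0.000047
t6 = 0.418921 − 0.000047·(-0.001907)/(-0.001740) = 0.418870;  |Δ| = 0.000051
|t6 − t5| = 0.000051 < 10^{-3}

n = 6, t_n = 0.4189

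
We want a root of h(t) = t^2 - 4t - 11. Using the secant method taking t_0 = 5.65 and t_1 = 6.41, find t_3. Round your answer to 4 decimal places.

5.8720

h(5.65) = -1.677500, h(6.41) = 4.448100
t_2 = 6.410000 − 4.448100·(6.410000 − 5.650000) / (4.448100 − (-1.677500)) = 6.410000 − (3.380556)/(6.125600) = 5.858127
h(5.858127) = -0.114860
t_3 = 5.858127 − (-0.114860)·(5.858127 − 6.410000) / (-0.114860 − 4.448100) = 5.858127 − (0.063388)/(-4.562960) = 5.872018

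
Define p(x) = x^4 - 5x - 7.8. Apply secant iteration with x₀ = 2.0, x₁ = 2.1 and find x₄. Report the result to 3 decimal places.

2.063

p(2.0) = -1.80000, p(2.1) = 1.14810
x₂ = 2.10000 − 1.14810·(2.10000 − 2.00000) / (1.14810 − (-1.80000)) = 2.10000 − (0.11481)/(2.94810) = 2.06106
p(2.06106) = -0.06018
x₃ = 2.06106 − (-0.06018)·(2.06106 − 2.10000) / (-0.06018 − 1.14810) = 2.06106 − (0.00234)/(-1.20828) = 2.06300
p(2.06300) = -0.00185
x₄ = 2.06300 − (-0.00185)·(2.06300 − 2.06106) / (-0.00185 − (-0.06018)) = 2.06300 − (0.00000)/(0.05832) = 2.06306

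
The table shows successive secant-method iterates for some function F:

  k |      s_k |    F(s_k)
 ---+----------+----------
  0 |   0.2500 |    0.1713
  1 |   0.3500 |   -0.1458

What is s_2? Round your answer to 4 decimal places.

0.3040

s_2 = 0.3500 − (-0.1458)·(0.3500 − 0.2500) / (-0.1458 − 0.1713)
   = 0.3500 − (-0.014580)/(-0.317100) = 0.304021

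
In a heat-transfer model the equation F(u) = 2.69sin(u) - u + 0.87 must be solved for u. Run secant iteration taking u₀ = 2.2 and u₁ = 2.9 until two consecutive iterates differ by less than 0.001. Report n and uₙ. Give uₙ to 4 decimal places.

F(2.2) = 0.844855, F(2.9) = -1.386419
u₂ = 2.900000 − (-1.386419)·(0.700000)/(-2.231275) = 2.465050;  |Δ| = 0.434950
F(2.465050) = 0.089162
u₃ = 2.465050 − 0.089162·(-0.434950)/(1.475582) = 2.491332;  |Δ| = 0.026282
F(2.491332) = 0.007179
u₄ = 2.491332 − 0.007179·(0.026282)/(-0.081984) = 2.493633;  |Δ| = 0.002301
F(2.493633) = -0.000054
u₅ = 2.493633 − (-0.000054)·(0.002301)/(-0.007233) = 2.493616;  |Δ| = 0.000017
|u₅ − u₄| = 0.000017 < 0.001

n = 5, uₙ = 2.4936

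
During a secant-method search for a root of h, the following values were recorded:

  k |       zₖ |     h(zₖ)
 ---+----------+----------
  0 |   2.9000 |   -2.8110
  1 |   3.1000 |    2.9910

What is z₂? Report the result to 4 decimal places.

z₂ = 3.1000 − 2.9910·(3.1000 − 2.9000) / (2.9910 − (-2.8110))
   = 3.1000 − (0.598200)/(5.802000) = 2.996898

2.9969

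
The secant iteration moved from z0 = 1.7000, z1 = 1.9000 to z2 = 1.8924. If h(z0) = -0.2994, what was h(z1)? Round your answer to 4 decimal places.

The secant line through (1.7000, -0.2994) and (1.9000, h(z1)) crosses zero at z2 = 1.8924.
So (1.7000, -0.2994), (1.9000, h(z1)), (1.8924, 0) are collinear:
h(z1) = -0.2994 · (1.9000 − 1.8924) / (1.7000 − 1.8924) = -0.2994 · (0.007600)/(-0.192400) = 0.011827

0.0118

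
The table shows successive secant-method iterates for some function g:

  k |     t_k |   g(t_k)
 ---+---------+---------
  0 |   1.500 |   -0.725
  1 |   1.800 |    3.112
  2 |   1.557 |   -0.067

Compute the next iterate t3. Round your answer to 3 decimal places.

1.562

t3 = 1.557 − (-0.067)·(1.557 − 1.800) / (-0.067 − 3.112)
   = 1.557 − (0.01628)/(-3.17900) = 1.56212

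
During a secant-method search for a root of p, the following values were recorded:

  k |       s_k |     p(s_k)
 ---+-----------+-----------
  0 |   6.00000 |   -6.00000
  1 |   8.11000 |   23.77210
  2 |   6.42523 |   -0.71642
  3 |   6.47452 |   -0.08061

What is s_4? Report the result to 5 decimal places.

s_4 = 6.47452 − (-0.08061)·(6.47452 − 6.42523) / (-0.08061 − (-0.71642))
   = 6.47452 − (-0.0039733)/(0.6358100) = 6.4807691

6.48077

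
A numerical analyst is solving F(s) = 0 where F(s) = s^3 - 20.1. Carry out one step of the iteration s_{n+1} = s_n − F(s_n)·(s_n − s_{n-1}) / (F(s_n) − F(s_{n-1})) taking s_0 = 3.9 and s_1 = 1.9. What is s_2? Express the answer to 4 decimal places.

2.4048

F(3.9) = 39.219000, F(1.9) = -13.241000
s_2 = 1.900000 − (-13.241000)·(1.900000 − 3.900000) / (-13.241000 − 39.219000) = 1.900000 − (26.482000)/(-52.460000) = 2.404804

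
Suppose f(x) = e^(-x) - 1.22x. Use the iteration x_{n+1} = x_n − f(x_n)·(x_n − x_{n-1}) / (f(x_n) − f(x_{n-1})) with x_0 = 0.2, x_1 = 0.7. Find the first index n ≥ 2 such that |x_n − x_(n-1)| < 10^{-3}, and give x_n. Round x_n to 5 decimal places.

n = 4, x_n = 0.49810

f(0.2) = 0.5747308, f(0.7) = -0.3574147
x_2 = 0.7000000 − (-0.3574147)·(0.5000000)/(-0.9321454) = 0.5082838;  |Δ| = 0.1917162
f(0.5082838) = -0.0185793
x_3 = 0.5082838 − (-0.0185793)·(-0.1917162)/(0.3388354) = 0.4977715;  |Δ| = 0.0105123
f(0.4977715) = 0.0006026
x_4 = 0.4977715 − 0.0006026·(-0.0105123)/(0.0191818) = 0.4981017;  |Δ| = 0.0003302
|x_4 − x_3| = 0.0003302 < 10^{-3}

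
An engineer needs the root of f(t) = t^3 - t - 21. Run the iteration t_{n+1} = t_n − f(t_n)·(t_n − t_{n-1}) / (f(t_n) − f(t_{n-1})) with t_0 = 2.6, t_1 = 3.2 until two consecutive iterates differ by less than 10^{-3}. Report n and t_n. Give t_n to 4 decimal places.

f(2.6) = -6.024000, f(3.2) = 8.568000
t_2 = 3.200000 − 8.568000·(0.600000)/(14.592000) = 2.847697;  |Δ| = 0.352303
f(2.847697) = -0.754636
t_3 = 2.847697 − (-0.754636)·(-0.352303)/(-9.322636) = 2.876215;  |Δ| = 0.028518
f(2.876215) = -0.082400
t_4 = 2.876215 − (-0.082400)·(0.028518)/(0.672237) = 2.879711;  |Δ| = 0.003496
f(2.879711) = 0.000963
t_5 = 2.879711 − 0.000963·(0.003496)/(0.083363) = 2.879670;  |Δ| = 0.000040
|t_5 − t_4| = 0.000040 < 10^{-3}

n = 5, t_n = 2.8797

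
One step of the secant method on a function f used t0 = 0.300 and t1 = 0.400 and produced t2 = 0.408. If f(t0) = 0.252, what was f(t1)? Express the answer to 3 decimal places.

0.019

The secant line through (0.300, 0.252) and (0.400, f(t1)) crosses zero at t2 = 0.408.
So (0.300, 0.252), (0.400, f(t1)), (0.408, 0) are collinear:
f(t1) = 0.252 · (0.400 − 0.408) / (0.300 − 0.408) = 0.252 · (-0.00800)/(-0.10800) = 0.01867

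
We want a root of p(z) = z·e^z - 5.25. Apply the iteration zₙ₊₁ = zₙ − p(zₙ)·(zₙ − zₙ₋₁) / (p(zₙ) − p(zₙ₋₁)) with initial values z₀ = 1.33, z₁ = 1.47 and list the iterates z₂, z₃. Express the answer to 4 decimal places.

p(1.33) = -0.221212, p(1.47) = 1.143376
z₂ = 1.470000 − 1.143376·(1.470000 − 1.330000) / (1.143376 − (-0.221212)) = 1.470000 − (0.160073)/(1.364588) = 1.352695
p(1.352695) = -0.017996
z₃ = 1.352695 − (-0.017996)·(1.352695 − 1.470000) / (-0.017996 − 1.143376) = 1.352695 − (0.002111)/(-1.161372) = 1.354513

1.3527, 1.3545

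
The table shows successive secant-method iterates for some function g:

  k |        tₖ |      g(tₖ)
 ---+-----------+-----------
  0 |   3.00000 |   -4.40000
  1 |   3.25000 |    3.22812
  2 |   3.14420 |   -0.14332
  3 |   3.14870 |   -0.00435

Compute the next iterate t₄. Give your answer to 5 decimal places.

3.14884

t₄ = 3.14870 − (-0.00435)·(3.14870 − 3.14420) / (-0.00435 − (-0.14332))
   = 3.14870 − (-0.0000196)/(0.1389700) = 3.1488409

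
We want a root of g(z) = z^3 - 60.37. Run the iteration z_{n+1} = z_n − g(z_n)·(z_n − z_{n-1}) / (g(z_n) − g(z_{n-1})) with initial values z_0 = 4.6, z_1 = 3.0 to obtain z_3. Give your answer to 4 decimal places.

3.9698

g(4.6) = 36.966000, g(3.0) = -33.370000
z_2 = 3.000000 − (-33.370000)·(3.000000 − 4.600000) / (-33.370000 − 36.966000) = 3.000000 − (53.392000)/(-70.336000) = 3.759099
g(3.759099) = -7.250821
z_3 = 3.759099 − (-7.250821)·(3.759099 − 3.000000) / (-7.250821 − (-33.370000)) = 3.759099 − (-5.504092)/(26.119179) = 3.969829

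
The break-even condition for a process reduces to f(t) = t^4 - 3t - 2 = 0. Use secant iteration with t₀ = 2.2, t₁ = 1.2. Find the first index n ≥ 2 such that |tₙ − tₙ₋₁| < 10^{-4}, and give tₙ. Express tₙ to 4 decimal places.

n = 8, tₙ = 1.6180

f(2.2) = 14.825600, f(1.2) = -3.526400
t₂ = 1.200000 − (-3.526400)·(-1.000000)/(-18.352000) = 1.392153;  |Δ| = 0.192153
f(1.392153) = -2.420263
t₃ = 1.392153 − (-2.420263)·(0.192153)/(1.106137) = 1.812591;  |Δ| = 0.420438
f(1.812591) = 3.356650
t₄ = 1.812591 − 3.356650·(0.420438)/(5.776913) = 1.568298;  |Δ| = 0.244294
f(1.568298) = -0.655470
t₅ = 1.568298 − (-0.655470)·(-0.244294)/(-4.012120) = 1.608208;  |Δ| = 0.039911
f(1.608208) = -0.135499
t₆ = 1.608208 − (-0.135499)·(0.039911)/(0.519970) = 1.618609;  |Δ| = 0.010400
f(1.618609) = 0.008021
t₇ = 1.618609 − 0.008021·(0.010400)/(0.143520) = 1.618028;  |Δ| = 0.000581
f(1.618028) = -0.000089
t₈ = 1.618028 − (-0.000089)·(-0.000581)/(-0.008111) = 1.618034;  |Δ| = 0.000006
|t₈ − t₇| = 0.000006 < 10^{-4}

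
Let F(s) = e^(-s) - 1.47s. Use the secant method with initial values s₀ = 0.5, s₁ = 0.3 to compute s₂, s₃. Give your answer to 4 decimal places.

F(0.5) = -0.128469, F(0.3) = 0.299818
s₂ = 0.300000 − 0.299818·(0.300000 − 0.500000) / (0.299818 − (-0.128469)) = 0.300000 − (-0.059964)/(0.428288) = 0.440008
F(0.440008) = -0.002780
s₃ = 0.440008 − (-0.002780)·(0.440008 − 0.300000) / (-0.002780 − 0.299818) = 0.440008 − (-0.000389)/(-0.302599) = 0.438722

0.4400, 0.4387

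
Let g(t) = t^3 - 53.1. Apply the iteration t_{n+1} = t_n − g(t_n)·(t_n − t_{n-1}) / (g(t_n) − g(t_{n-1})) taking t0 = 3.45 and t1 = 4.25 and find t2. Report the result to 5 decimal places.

3.71971

g(3.45) = -12.0363750, g(4.25) = 23.6656250
t2 = 4.2500000 − 23.6656250·(4.2500000 − 3.4500000) / (23.6656250 − (-12.0363750)) = 4.2500000 − (18.9325000)/(35.7020000) = 3.7197076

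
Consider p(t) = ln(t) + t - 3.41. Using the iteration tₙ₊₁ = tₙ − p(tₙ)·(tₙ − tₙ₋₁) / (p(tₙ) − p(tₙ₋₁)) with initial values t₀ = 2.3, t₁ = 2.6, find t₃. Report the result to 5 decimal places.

p(2.3) = -0.2770909, p(2.6) = 0.1455114
t₂ = 2.6000000 − 0.1455114·(2.6000000 − 2.3000000) / (0.1455114 − (-0.2770909)) = 2.6000000 − (0.0436534)/(0.4226023) = 2.4967033
p(2.4967033) = 0.0016745
t₃ = 2.4967033 − 0.0016745·(2.4967033 − 2.6000000) / (0.0016745 − 0.1455114) = 2.4967033 − (-0.0001730)/(-0.1438370) = 2.4955008

2.49550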